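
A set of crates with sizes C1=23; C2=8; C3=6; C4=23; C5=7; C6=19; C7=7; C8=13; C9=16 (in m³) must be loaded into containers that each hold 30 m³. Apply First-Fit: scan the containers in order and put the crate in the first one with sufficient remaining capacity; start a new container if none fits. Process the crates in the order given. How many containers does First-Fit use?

5 containers

Put C1 (23 m³) in container 1; 7 m³ remain.
Put C2 (8 m³) in container 2; 22 m³ remain.
Put C3 (6 m³) in container 1; 1 m³ remain.
Put C4 (23 m³) in container 3; 7 m³ remain.
Put C5 (7 m³) in container 2; 15 m³ remain.
Put C6 (19 m³) in container 4; 11 m³ remain.
Put C7 (7 m³) in container 2; 8 m³ remain.
Put C8 (13 m³) in container 5; 17 m³ remain.
Put C9 (16 m³) in container 5; 1 m³ remain.
Final containers: [23,6] [8,7,7] [23] [19] [13,16].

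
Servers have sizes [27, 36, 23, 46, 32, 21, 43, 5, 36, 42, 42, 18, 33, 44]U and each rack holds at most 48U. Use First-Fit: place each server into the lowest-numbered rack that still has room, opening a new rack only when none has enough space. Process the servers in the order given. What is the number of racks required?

Put 27U in rack 1; 21U remain.
Put 36U in rack 2; 12U remain.
Put 23U in rack 3; 25U remain.
Put 46U in rack 4; 2U remain.
Put 32U in rack 5; 16U remain.
Put 21U in rack 1; 0U remain.
Put 43U in rack 6; 5U remain.
Put 5U in rack 2; 7U remain.
Put 36U in rack 7; 12U remain.
Put 42U in rack 8; 6U remain.
Put 42U in rack 9; 6U remain.
Put 18U in rack 3; 7U remain.
Put 33U in rack 10; 15U remain.
Put 44U in rack 11; 4U remain.
Final racks: [27,21] [36,5] [23,18] [46] [32] [43] [36] [42] [42] [33] [44].

11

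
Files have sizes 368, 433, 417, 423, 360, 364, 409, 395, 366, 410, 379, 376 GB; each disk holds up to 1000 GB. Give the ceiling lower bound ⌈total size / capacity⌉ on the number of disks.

5 disks

Total size = 368 + 433 + 417 + 423 + 360 + 364 + 409 + 395 + 366 + 410 + 379 + 376 = 4700 GB.
⌈4700 / 1000⌉ = 5.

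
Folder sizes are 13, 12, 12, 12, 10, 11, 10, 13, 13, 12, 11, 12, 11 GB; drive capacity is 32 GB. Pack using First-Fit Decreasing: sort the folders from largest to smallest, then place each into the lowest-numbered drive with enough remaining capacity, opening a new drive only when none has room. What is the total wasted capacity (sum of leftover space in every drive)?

40

Sorted descending: 13, 13, 13, 12, 12, 12, 12, 12, 11, 11, 11, 10, 10.
Put 13 GB in drive 1; 19 GB remain.
Put 13 GB in drive 1; 6 GB remain.
Put 13 GB in drive 2; 19 GB remain.
Put 12 GB in drive 2; 7 GB remain.
Put 12 GB in drive 3; 20 GB remain.
Put 12 GB in drive 3; 8 GB remain.
Put 12 GB in drive 4; 20 GB remain.
Put 12 GB in drive 4; 8 GB remain.
Put 11 GB in drive 5; 21 GB remain.
Put 11 GB in drive 5; 10 GB remain.
Put 11 GB in drive 6; 21 GB remain.
Put 10 GB in drive 5; 0 GB remain.
Put 10 GB in drive 6; 11 GB remain.
6 drives × 32 GB = 192 GB; used 152 GB; unused 40 GB.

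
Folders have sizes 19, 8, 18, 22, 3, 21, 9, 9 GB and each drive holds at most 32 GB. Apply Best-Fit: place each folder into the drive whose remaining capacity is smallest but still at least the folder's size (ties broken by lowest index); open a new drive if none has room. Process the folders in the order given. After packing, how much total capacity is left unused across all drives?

19

drive 1: place 19 GB, 13 GB left
drive 1: place 8 GB, 5 GB left
drive 2: place 18 GB, 14 GB left
drive 3: place 22 GB, 10 GB left
drive 1: place 3 GB, 2 GB left
drive 4: place 21 GB, 11 GB left
drive 3: place 9 GB, 1 GB left
drive 4: place 9 GB, 2 GB left
4 drives × 32 GB = 128 GB; used 109 GB; unused 19 GB.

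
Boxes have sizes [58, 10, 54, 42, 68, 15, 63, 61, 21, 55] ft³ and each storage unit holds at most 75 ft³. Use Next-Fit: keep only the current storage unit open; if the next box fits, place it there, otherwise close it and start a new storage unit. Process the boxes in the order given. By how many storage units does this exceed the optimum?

2

Next-Fit: [58,10] [54] [42] [68] [15] [63] [61] [21] [55] → 9 storage units.
7 boxes exceed 37.5 ft³ (half the capacity), and no two of those can share a storage unit, so at least 7 storage units are needed.
An optimal packing achieves that bound: [68] [63,10] [61] [58,15] [55] [54,21] [42] → 7 storage units.
Excess: 9 − 7 = 2.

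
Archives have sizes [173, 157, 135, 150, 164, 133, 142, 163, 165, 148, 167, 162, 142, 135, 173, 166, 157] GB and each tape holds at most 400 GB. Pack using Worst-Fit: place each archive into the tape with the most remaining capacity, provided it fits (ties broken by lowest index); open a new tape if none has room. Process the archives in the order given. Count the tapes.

9

173 GB → tape 1 (remaining 227 GB)
157 GB → tape 1 (remaining 70 GB)
135 GB → tape 2 (remaining 265 GB)
150 GB → tape 2 (remaining 115 GB)
164 GB → tape 3 (remaining 236 GB)
133 GB → tape 3 (remaining 103 GB)
142 GB → tape 4 (remaining 258 GB)
163 GB → tape 4 (remaining 95 GB)
165 GB → tape 5 (remaining 235 GB)
148 GB → tape 5 (remaining 87 GB)
167 GB → tape 6 (remaining 233 GB)
162 GB → tape 6 (remaining 71 GB)
142 GB → tape 7 (remaining 258 GB)
135 GB → tape 7 (remaining 123 GB)
173 GB → tape 8 (remaining 227 GB)
166 GB → tape 8 (remaining 61 GB)
157 GB → tape 9 (remaining 243 GB)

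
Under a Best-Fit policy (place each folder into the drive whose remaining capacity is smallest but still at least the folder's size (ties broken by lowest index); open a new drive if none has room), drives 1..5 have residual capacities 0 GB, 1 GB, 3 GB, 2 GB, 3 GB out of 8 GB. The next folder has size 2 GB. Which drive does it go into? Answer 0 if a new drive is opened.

4

Drives with room: drive 3 (3 GB), drive 4 (2 GB), drive 5 (3 GB).
Tightest fit is drive 4 with 2 GB free.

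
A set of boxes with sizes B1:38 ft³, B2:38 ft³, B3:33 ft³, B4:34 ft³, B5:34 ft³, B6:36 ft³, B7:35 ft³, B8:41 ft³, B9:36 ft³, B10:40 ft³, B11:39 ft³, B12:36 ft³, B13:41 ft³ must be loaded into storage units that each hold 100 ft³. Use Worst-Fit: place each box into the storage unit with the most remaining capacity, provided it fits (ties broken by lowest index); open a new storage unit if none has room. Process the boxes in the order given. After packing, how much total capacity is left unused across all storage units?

219

B1 (38 ft³) → storage unit 1 (remaining 62 ft³)
B2 (38 ft³) → storage unit 1 (remaining 24 ft³)
B3 (33 ft³) → storage unit 2 (remaining 67 ft³)
B4 (34 ft³) → storage unit 2 (remaining 33 ft³)
B5 (34 ft³) → storage unit 3 (remaining 66 ft³)
B6 (36 ft³) → storage unit 3 (remaining 30 ft³)
B7 (35 ft³) → storage unit 4 (remaining 65 ft³)
B8 (41 ft³) → storage unit 4 (remaining 24 ft³)
B9 (36 ft³) → storage unit 5 (remaining 64 ft³)
B10 (40 ft³) → storage unit 5 (remaining 24 ft³)
B11 (39 ft³) → storage unit 6 (remaining 61 ft³)
B12 (36 ft³) → storage unit 6 (remaining 25 ft³)
B13 (41 ft³) → storage unit 7 (remaining 59 ft³)
7 storage units × 100 ft³ = 700 ft³; used 481 ft³; unused 219 ft³.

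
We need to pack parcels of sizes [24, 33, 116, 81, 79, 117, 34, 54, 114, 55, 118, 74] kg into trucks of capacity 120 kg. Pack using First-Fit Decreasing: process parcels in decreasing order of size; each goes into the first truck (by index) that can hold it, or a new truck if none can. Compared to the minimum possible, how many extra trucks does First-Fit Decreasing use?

First-Fit Decreasing: [118] [117] [116] [114] [81,34] [79,33] [74,24] [55,54] → 8 trucks.
Total size 899 kg; any packing needs at least ⌈899/120⌉ = 8 trucks.
So 8 is already optimal.

0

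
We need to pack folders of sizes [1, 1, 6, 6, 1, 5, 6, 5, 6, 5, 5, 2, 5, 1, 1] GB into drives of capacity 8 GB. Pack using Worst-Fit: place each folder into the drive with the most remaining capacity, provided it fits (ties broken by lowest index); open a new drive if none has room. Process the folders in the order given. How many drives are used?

9 drives

Put 1 GB in drive 1; 7 GB remain.
Put 1 GB in drive 1; 6 GB remain.
Put 6 GB in drive 1; 0 GB remain.
Put 6 GB in drive 2; 2 GB remain.
Put 1 GB in drive 2; 1 GB remain.
Put 5 GB in drive 3; 3 GB remain.
Put 6 GB in drive 4; 2 GB remain.
Put 5 GB in drive 5; 3 GB remain.
Put 6 GB in drive 6; 2 GB remain.
Put 5 GB in drive 7; 3 GB remain.
Put 5 GB in drive 8; 3 GB remain.
Put 2 GB in drive 3; 1 GB remain.
Put 5 GB in drive 9; 3 GB remain.
Put 1 GB in drive 5; 2 GB remain.
Put 1 GB in drive 7; 2 GB remain.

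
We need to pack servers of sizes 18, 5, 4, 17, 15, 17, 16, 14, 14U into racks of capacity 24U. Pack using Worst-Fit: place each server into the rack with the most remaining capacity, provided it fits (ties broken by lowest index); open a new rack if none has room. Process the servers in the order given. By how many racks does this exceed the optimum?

Worst-Fit: [18,5] [4,17] [15] [17] [16] [14] [14] → 7 racks.
7 servers exceed 12U (half the capacity), and no two of those can share a rack, so at least 7 racks are needed.
So 7 is already optimal.

0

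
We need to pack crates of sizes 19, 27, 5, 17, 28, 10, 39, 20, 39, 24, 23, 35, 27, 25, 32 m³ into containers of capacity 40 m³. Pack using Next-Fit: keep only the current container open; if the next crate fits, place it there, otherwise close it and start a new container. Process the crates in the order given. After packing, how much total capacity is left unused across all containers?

Put 19 m³ in container 1; 21 m³ remain.
Put 27 m³ in container 2; 13 m³ remain.
Put 5 m³ in container 2; 8 m³ remain.
Put 17 m³ in container 3; 23 m³ remain.
Put 28 m³ in container 4; 12 m³ remain.
Put 10 m³ in container 4; 2 m³ remain.
Put 39 m³ in container 5; 1 m³ remain.
Put 20 m³ in container 6; 20 m³ remain.
Put 39 m³ in container 7; 1 m³ remain.
Put 24 m³ in container 8; 16 m³ remain.
Put 23 m³ in container 9; 17 m³ remain.
Put 35 m³ in container 10; 5 m³ remain.
Put 27 m³ in container 11; 13 m³ remain.
Put 25 m³ in container 12; 15 m³ remain.
Put 32 m³ in container 13; 8 m³ remain.
13 containers × 40 m³ = 520 m³; used 370 m³; unused 150 m³.

150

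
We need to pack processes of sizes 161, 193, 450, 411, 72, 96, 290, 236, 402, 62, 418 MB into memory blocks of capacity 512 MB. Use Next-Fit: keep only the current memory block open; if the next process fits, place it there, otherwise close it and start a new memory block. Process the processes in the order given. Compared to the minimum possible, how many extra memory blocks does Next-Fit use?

1

Next-Fit: [161,193] [450] [411,72] [96,290] [236] [402,62] [418] → 7 memory blocks.
Total size 2791 MB; any packing needs at least ⌈2791/512⌉ = 6 memory blocks.
An optimal packing achieves that bound: [450,62] [418,72] [411,96] [402] [290,193] [236,161] → 6 memory blocks.
Excess: 7 − 6 = 1.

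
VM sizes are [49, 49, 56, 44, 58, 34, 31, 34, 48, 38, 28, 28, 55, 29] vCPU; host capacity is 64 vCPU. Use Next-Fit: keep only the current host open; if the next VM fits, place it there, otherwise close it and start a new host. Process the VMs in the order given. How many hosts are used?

13

host 1: place 49 vCPU, 15 vCPU left
host 2: place 49 vCPU, 15 vCPU left
host 3: place 56 vCPU, 8 vCPU left
host 4: place 44 vCPU, 20 vCPU left
host 5: place 58 vCPU, 6 vCPU left
host 6: place 34 vCPU, 30 vCPU left
host 7: place 31 vCPU, 33 vCPU left
host 8: place 34 vCPU, 30 vCPU left
host 9: place 48 vCPU, 16 vCPU left
host 10: place 38 vCPU, 26 vCPU left
host 11: place 28 vCPU, 36 vCPU left
host 11: place 28 vCPU, 8 vCPU left
host 12: place 55 vCPU, 9 vCPU left
host 13: place 29 vCPU, 35 vCPU left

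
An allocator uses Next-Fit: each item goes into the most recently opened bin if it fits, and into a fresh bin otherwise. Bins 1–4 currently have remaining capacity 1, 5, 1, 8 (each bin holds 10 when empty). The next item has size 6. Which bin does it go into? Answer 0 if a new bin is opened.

Next-Fit only looks at bin 4, which has 8 free.
6 fits there.

4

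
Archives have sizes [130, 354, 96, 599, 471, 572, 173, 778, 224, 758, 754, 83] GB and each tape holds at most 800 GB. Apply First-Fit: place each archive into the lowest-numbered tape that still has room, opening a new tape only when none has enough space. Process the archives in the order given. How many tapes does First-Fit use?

7

130 GB → tape 1 (remaining 670 GB)
354 GB → tape 1 (remaining 316 GB)
96 GB → tape 1 (remaining 220 GB)
599 GB → tape 2 (remaining 201 GB)
471 GB → tape 3 (remaining 329 GB)
572 GB → tape 4 (remaining 228 GB)
173 GB → tape 1 (remaining 47 GB)
778 GB → tape 5 (remaining 22 GB)
224 GB → tape 3 (remaining 105 GB)
758 GB → tape 6 (remaining 42 GB)
754 GB → tape 7 (remaining 46 GB)
83 GB → tape 2 (remaining 118 GB)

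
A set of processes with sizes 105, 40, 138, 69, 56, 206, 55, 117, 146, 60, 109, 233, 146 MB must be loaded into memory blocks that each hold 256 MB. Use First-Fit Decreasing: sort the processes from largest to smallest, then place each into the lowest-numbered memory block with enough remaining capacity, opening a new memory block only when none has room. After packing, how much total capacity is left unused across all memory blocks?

Sorted descending: 233, 206, 146, 146, 138, 117, 109, 105, 69, 60, 56, 55, 40.
memory block 1: place 233 MB, 23 MB left
memory block 2: place 206 MB, 50 MB left
memory block 3: place 146 MB, 110 MB left
memory block 4: place 146 MB, 110 MB left
memory block 5: place 138 MB, 118 MB left
memory block 5: place 117 MB, 1 MB left
memory block 3: place 109 MB, 1 MB left
memory block 4: place 105 MB, 5 MB left
memory block 6: place 69 MB, 187 MB left
memory block 6: place 60 MB, 127 MB left
memory block 6: place 56 MB, 71 MB left
memory block 6: place 55 MB, 16 MB left
memory block 2: place 40 MB, 10 MB left
6 memory blocks × 256 MB = 1536 MB; used 1480 MB; unused 56 MB.

56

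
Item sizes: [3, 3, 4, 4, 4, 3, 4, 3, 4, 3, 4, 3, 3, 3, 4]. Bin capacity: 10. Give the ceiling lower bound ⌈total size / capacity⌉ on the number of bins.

6 bins

Total size = 3 + 3 + 4 + 4 + 4 + 3 + 4 + 3 + 4 + 3 + 4 + 3 + 3 + 3 + 4 = 52.
⌈52 / 10⌉ = 6.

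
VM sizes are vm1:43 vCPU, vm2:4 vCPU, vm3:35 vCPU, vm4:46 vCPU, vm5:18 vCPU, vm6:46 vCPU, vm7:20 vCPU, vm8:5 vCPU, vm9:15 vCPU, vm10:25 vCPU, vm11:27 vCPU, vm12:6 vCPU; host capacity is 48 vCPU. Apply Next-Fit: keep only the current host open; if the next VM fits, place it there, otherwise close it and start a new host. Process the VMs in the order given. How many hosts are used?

host 1: place vm1 (43 vCPU), 5 vCPU left
host 1: place vm2 (4 vCPU), 1 vCPU left
host 2: place vm3 (35 vCPU), 13 vCPU left
host 3: place vm4 (46 vCPU), 2 vCPU left
host 4: place vm5 (18 vCPU), 30 vCPU left
host 5: place vm6 (46 vCPU), 2 vCPU left
host 6: place vm7 (20 vCPU), 28 vCPU left
host 6: place vm8 (5 vCPU), 23 vCPU left
host 6: place vm9 (15 vCPU), 8 vCPU left
host 7: place vm10 (25 vCPU), 23 vCPU left
host 8: place vm11 (27 vCPU), 21 vCPU left
host 8: place vm12 (6 vCPU), 15 vCPU left

8 hosts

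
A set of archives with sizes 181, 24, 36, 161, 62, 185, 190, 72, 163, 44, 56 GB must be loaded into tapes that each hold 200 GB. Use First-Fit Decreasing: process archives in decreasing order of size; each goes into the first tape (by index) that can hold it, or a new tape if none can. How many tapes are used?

7

Sorted descending: 190, 185, 181, 163, 161, 72, 62, 56, 44, 36, 24.
Put 190 GB in tape 1; 10 GB remain.
Put 185 GB in tape 2; 15 GB remain.
Put 181 GB in tape 3; 19 GB remain.
Put 163 GB in tape 4; 37 GB remain.
Put 161 GB in tape 5; 39 GB remain.
Put 72 GB in tape 6; 128 GB remain.
Put 62 GB in tape 6; 66 GB remain.
Put 56 GB in tape 6; 10 GB remain.
Put 44 GB in tape 7; 156 GB remain.
Put 36 GB in tape 4; 1 GB remain.
Put 24 GB in tape 5; 15 GB remain.
Final tapes: [190] [185] [181] [163,36] [161,24] [72,62,56] [44].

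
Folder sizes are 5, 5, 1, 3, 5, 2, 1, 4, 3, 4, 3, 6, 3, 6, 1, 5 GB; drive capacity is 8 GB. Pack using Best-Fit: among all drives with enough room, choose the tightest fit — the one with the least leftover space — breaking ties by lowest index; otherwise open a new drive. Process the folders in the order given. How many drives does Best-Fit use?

Put 5 GB in drive 1; 3 GB remain.
Put 5 GB in drive 2; 3 GB remain.
Put 1 GB in drive 1; 2 GB remain.
Put 3 GB in drive 2; 0 GB remain.
Put 5 GB in drive 3; 3 GB remain.
Put 2 GB in drive 1; 0 GB remain.
Put 1 GB in drive 3; 2 GB remain.
Put 4 GB in drive 4; 4 GB remain.
Put 3 GB in drive 4; 1 GB remain.
Put 4 GB in drive 5; 4 GB remain.
Put 3 GB in drive 5; 1 GB remain.
Put 6 GB in drive 6; 2 GB remain.
Put 3 GB in drive 7; 5 GB remain.
Put 6 GB in drive 8; 2 GB remain.
Put 1 GB in drive 4; 0 GB remain.
Put 5 GB in drive 7; 0 GB remain.
Final drives: [5,1,2] [5,3] [5,1] [4,3,1] [4,3] [6] [3,5] [6].

8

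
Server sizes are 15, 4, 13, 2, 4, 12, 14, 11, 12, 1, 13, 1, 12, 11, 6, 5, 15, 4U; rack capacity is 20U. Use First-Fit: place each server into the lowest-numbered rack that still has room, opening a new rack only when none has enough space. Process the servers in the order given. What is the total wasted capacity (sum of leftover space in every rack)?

rack 1: place 15U, 5U left
rack 1: place 4U, 1U left
rack 2: place 13U, 7U left
rack 2: place 2U, 5U left
rack 2: place 4U, 1U left
rack 3: place 12U, 8U left
rack 4: place 14U, 6U left
rack 5: place 11U, 9U left
rack 6: place 12U, 8U left
rack 1: place 1U, 0U left
rack 7: place 13U, 7U left
rack 2: place 1U, 0U left
rack 8: place 12U, 8U left
rack 9: place 11U, 9U left
rack 3: place 6U, 2U left
rack 4: place 5U, 1U left
rack 10: place 15U, 5U left
rack 5: place 4U, 5U left
10 racks × 20U = 200U; used 155U; unused 45U.

45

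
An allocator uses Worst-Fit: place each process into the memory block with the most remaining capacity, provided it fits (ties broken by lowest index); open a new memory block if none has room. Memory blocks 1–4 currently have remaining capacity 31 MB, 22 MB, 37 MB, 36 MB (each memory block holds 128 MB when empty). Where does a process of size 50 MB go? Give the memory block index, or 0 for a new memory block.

0

No memory block has ≥ 50 MB free, so a new memory block is opened.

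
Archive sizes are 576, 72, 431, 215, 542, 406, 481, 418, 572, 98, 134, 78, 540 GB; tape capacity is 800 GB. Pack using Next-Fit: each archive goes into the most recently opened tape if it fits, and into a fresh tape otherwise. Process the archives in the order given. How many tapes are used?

576 GB → tape 1 (remaining 224 GB)
72 GB → tape 1 (remaining 152 GB)
431 GB → tape 2 (remaining 369 GB)
215 GB → tape 2 (remaining 154 GB)
542 GB → tape 3 (remaining 258 GB)
406 GB → tape 4 (remaining 394 GB)
481 GB → tape 5 (remaining 319 GB)
418 GB → tape 6 (remaining 382 GB)
572 GB → tape 7 (remaining 228 GB)
98 GB → tape 7 (remaining 130 GB)
134 GB → tape 8 (remaining 666 GB)
78 GB → tape 8 (remaining 588 GB)
540 GB → tape 8 (remaining 48 GB)

8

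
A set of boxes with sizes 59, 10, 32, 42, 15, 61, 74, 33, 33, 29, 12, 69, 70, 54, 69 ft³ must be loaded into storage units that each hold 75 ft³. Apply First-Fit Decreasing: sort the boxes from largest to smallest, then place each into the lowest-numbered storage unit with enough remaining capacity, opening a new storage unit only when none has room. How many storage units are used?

Sorted descending: 74, 70, 69, 69, 61, 59, 54, 42, 33, 33, 32, 29, 15, 12, 10.
storage unit 1: place 74 ft³, 1 ft³ left
storage unit 2: place 70 ft³, 5 ft³ left
storage unit 3: place 69 ft³, 6 ft³ left
storage unit 4: place 69 ft³, 6 ft³ left
storage unit 5: place 61 ft³, 14 ft³ left
storage unit 6: place 59 ft³, 16 ft³ left
storage unit 7: place 54 ft³, 21 ft³ left
storage unit 8: place 42 ft³, 33 ft³ left
storage unit 8: place 33 ft³, 0 ft³ left
storage unit 9: place 33 ft³, 42 ft³ left
storage unit 9: place 32 ft³, 10 ft³ left
storage unit 10: place 29 ft³, 46 ft³ left
storage unit 6: place 15 ft³, 1 ft³ left
storage unit 5: place 12 ft³, 2 ft³ left
storage unit 7: place 10 ft³, 11 ft³ left

10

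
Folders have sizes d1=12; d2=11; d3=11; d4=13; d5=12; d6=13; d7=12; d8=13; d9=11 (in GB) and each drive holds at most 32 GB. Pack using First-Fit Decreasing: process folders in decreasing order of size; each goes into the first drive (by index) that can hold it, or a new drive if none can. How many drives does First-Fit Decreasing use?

5

Sorted descending: 13, 13, 13, 12, 12, 12, 11, 11, 11.
13 GB → drive 1 (remaining 19 GB)
13 GB → drive 1 (remaining 6 GB)
13 GB → drive 2 (remaining 19 GB)
12 GB → drive 2 (remaining 7 GB)
12 GB → drive 3 (remaining 20 GB)
12 GB → drive 3 (remaining 8 GB)
11 GB → drive 4 (remaining 21 GB)
11 GB → drive 4 (remaining 10 GB)
11 GB → drive 5 (remaining 21 GB)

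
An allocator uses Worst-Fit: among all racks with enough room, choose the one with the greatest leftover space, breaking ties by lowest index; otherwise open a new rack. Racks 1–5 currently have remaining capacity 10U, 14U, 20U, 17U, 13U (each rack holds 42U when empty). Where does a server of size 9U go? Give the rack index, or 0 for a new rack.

3

Racks with room: rack 1 (10U), rack 2 (14U), rack 3 (20U), rack 4 (17U), rack 5 (13U).
Most room is rack 3 with 20U free.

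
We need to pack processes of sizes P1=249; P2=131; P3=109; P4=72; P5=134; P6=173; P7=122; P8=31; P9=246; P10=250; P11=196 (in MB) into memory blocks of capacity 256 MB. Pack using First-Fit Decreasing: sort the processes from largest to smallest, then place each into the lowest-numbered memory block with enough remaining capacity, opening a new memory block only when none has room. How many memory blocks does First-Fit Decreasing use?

Sorted descending: 250, 249, 246, 196, 173, 134, 131, 122, 109, 72, 31.
memory block 1: place 250 MB, 6 MB left
memory block 2: place 249 MB, 7 MB left
memory block 3: place 246 MB, 10 MB left
memory block 4: place 196 MB, 60 MB left
memory block 5: place 173 MB, 83 MB left
memory block 6: place 134 MB, 122 MB left
memory block 7: place 131 MB, 125 MB left
memory block 6: place 122 MB, 0 MB left
memory block 7: place 109 MB, 16 MB left
memory block 5: place 72 MB, 11 MB left
memory block 4: place 31 MB, 29 MB left
Final memory blocks: [250] [249] [246] [196,31] [173,72] [134,122] [131,109].

7 memory blocks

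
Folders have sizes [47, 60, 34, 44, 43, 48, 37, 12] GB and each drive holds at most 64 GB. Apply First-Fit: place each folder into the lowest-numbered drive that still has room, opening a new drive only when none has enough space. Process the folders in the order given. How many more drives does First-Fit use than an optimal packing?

0

First-Fit: [47,12] [60] [34] [44] [43] [48] [37] → 7 drives.
7 folders exceed 32 GB (half the capacity), and no two of those can share a drive, so at least 7 drives are needed.
So 7 is already optimal.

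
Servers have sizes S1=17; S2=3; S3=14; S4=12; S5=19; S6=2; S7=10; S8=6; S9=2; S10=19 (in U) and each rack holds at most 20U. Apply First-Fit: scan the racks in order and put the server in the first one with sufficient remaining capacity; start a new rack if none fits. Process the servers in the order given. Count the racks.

S1 (17U) → rack 1 (remaining 3U)
S2 (3U) → rack 1 (remaining 0U)
S3 (14U) → rack 2 (remaining 6U)
S4 (12U) → rack 3 (remaining 8U)
S5 (19U) → rack 4 (remaining 1U)
S6 (2U) → rack 2 (remaining 4U)
S7 (10U) → rack 5 (remaining 10U)
S8 (6U) → rack 3 (remaining 2U)
S9 (2U) → rack 2 (remaining 2U)
S10 (19U) → rack 6 (remaining 1U)
Final racks: [17,3] [14,2,2] [12,6] [19] [10] [19].

6 racks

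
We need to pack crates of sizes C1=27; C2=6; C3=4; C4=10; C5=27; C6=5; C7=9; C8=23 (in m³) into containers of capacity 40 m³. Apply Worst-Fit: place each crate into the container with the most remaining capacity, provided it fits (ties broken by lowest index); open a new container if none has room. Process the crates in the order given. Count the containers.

3

container 1: place C1 (27 m³), 13 m³ left
container 1: place C2 (6 m³), 7 m³ left
container 1: place C3 (4 m³), 3 m³ left
container 2: place C4 (10 m³), 30 m³ left
container 2: place C5 (27 m³), 3 m³ left
container 3: place C6 (5 m³), 35 m³ left
container 3: place C7 (9 m³), 26 m³ left
container 3: place C8 (23 m³), 3 m³ left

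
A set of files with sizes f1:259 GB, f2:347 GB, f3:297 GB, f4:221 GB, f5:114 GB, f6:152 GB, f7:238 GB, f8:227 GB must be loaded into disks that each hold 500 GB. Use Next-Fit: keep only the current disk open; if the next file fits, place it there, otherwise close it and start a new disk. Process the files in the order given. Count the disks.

f1 (259 GB) → disk 1 (remaining 241 GB)
f2 (347 GB) → disk 2 (remaining 153 GB)
f3 (297 GB) → disk 3 (remaining 203 GB)
f4 (221 GB) → disk 4 (remaining 279 GB)
f5 (114 GB) → disk 4 (remaining 165 GB)
f6 (152 GB) → disk 4 (remaining 13 GB)
f7 (238 GB) → disk 5 (remaining 262 GB)
f8 (227 GB) → disk 5 (remaining 35 GB)

5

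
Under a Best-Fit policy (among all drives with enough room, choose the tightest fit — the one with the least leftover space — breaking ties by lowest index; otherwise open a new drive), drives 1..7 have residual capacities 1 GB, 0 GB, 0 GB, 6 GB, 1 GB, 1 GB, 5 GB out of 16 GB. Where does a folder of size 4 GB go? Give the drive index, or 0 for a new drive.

7

Drives with room: drive 4 (6 GB), drive 7 (5 GB).
Tightest fit is drive 7 with 5 GB free.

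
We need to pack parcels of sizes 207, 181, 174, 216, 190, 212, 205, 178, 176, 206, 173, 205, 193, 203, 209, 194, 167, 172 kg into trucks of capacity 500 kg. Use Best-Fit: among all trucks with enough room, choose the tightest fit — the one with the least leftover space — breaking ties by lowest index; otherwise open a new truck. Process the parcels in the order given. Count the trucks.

207 kg → truck 1 (remaining 293 kg)
181 kg → truck 1 (remaining 112 kg)
174 kg → truck 2 (remaining 326 kg)
216 kg → truck 2 (remaining 110 kg)
190 kg → truck 3 (remaining 310 kg)
212 kg → truck 3 (remaining 98 kg)
205 kg → truck 4 (remaining 295 kg)
178 kg → truck 4 (remaining 117 kg)
176 kg → truck 5 (remaining 324 kg)
206 kg → truck 5 (remaining 118 kg)
173 kg → truck 6 (remaining 327 kg)
205 kg → truck 6 (remaining 122 kg)
193 kg → truck 7 (remaining 307 kg)
203 kg → truck 7 (remaining 104 kg)
209 kg → truck 8 (remaining 291 kg)
194 kg → truck 8 (remaining 97 kg)
167 kg → truck 9 (remaining 333 kg)
172 kg → truck 9 (remaining 161 kg)

9 trucks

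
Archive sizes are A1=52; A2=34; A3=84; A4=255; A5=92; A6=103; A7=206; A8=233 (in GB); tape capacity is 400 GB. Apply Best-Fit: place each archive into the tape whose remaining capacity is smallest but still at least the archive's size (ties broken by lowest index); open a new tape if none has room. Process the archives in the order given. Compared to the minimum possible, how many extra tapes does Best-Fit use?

1

Best-Fit: [52,34,84,103] [255,92] [206] [233] → 4 tapes.
Total size 1059 GB; any packing needs at least ⌈1059/400⌉ = 3 tapes.
An optimal packing achieves that bound: [255,103,34] [233,92,52] [206,84] → 3 tapes.
Excess: 4 − 3 = 1.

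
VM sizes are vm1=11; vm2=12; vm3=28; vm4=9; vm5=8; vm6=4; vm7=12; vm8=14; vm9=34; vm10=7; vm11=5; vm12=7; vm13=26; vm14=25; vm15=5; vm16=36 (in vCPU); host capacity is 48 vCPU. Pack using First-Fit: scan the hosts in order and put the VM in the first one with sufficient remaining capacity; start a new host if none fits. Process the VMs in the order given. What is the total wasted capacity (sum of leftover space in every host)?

45

Put vm1 (11 vCPU) in host 1; 37 vCPU remain.
Put vm2 (12 vCPU) in host 1; 25 vCPU remain.
Put vm3 (28 vCPU) in host 2; 20 vCPU remain.
Put vm4 (9 vCPU) in host 1; 16 vCPU remain.
Put vm5 (8 vCPU) in host 1; 8 vCPU remain.
Put vm6 (4 vCPU) in host 1; 4 vCPU remain.
Put vm7 (12 vCPU) in host 2; 8 vCPU remain.
Put vm8 (14 vCPU) in host 3; 34 vCPU remain.
Put vm9 (34 vCPU) in host 3; 0 vCPU remain.
Put vm10 (7 vCPU) in host 2; 1 vCPU remain.
Put vm11 (5 vCPU) in host 4; 43 vCPU remain.
Put vm12 (7 vCPU) in host 4; 36 vCPU remain.
Put vm13 (26 vCPU) in host 4; 10 vCPU remain.
Put vm14 (25 vCPU) in host 5; 23 vCPU remain.
Put vm15 (5 vCPU) in host 4; 5 vCPU remain.
Put vm16 (36 vCPU) in host 6; 12 vCPU remain.
6 hosts × 48 vCPU = 288 vCPU; used 243 vCPU; unused 45 vCPU.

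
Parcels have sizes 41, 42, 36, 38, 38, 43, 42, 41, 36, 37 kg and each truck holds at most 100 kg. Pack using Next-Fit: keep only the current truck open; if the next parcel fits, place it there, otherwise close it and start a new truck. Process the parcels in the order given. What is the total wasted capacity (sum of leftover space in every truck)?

truck 1: place 41 kg, 59 kg left
truck 1: place 42 kg, 17 kg left
truck 2: place 36 kg, 64 kg left
truck 2: place 38 kg, 26 kg left
truck 3: place 38 kg, 62 kg left
truck 3: place 43 kg, 19 kg left
truck 4: place 42 kg, 58 kg left
truck 4: place 41 kg, 17 kg left
truck 5: place 36 kg, 64 kg left
truck 5: place 37 kg, 27 kg left
5 trucks × 100 kg = 500 kg; used 394 kg; unused 106 kg.

106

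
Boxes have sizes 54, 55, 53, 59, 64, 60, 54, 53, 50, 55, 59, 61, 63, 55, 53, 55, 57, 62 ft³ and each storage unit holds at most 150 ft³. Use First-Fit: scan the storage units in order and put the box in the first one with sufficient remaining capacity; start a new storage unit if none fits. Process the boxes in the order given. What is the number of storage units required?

Put 54 ft³ in storage unit 1; 96 ft³ remain.
Put 55 ft³ in storage unit 1; 41 ft³ remain.
Put 53 ft³ in storage unit 2; 97 ft³ remain.
Put 59 ft³ in storage unit 2; 38 ft³ remain.
Put 64 ft³ in storage unit 3; 86 ft³ remain.
Put 60 ft³ in storage unit 3; 26 ft³ remain.
Put 54 ft³ in storage unit 4; 96 ft³ remain.
Put 53 ft³ in storage unit 4; 43 ft³ remain.
Put 50 ft³ in storage unit 5; 100 ft³ remain.
Put 55 ft³ in storage unit 5; 45 ft³ remain.
Put 59 ft³ in storage unit 6; 91 ft³ remain.
Put 61 ft³ in storage unit 6; 30 ft³ remain.
Put 63 ft³ in storage unit 7; 87 ft³ remain.
Put 55 ft³ in storage unit 7; 32 ft³ remain.
Put 53 ft³ in storage unit 8; 97 ft³ remain.
Put 55 ft³ in storage unit 8; 42 ft³ remain.
Put 57 ft³ in storage unit 9; 93 ft³ remain.
Put 62 ft³ in storage unit 9; 31 ft³ remain.

9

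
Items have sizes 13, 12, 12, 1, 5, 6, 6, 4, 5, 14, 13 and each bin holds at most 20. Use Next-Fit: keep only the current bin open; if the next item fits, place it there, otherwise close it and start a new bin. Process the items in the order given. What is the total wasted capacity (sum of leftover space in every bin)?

29

Put 13 in bin 1; 7 remain.
Put 12 in bin 2; 8 remain.
Put 12 in bin 3; 8 remain.
Put 1 in bin 3; 7 remain.
Put 5 in bin 3; 2 remain.
Put 6 in bin 4; 14 remain.
Put 6 in bin 4; 8 remain.
Put 4 in bin 4; 4 remain.
Put 5 in bin 5; 15 remain.
Put 14 in bin 5; 1 remain.
Put 13 in bin 6; 7 remain.
6 bins × 20 = 120; used 91; unused 29.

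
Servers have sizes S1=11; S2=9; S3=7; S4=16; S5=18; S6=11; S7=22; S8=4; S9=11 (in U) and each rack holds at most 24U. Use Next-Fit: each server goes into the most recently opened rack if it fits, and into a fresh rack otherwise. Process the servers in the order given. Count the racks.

rack 1: place S1 (11U), 13U left
rack 1: place S2 (9U), 4U left
rack 2: place S3 (7U), 17U left
rack 2: place S4 (16U), 1U left
rack 3: place S5 (18U), 6U left
rack 4: place S6 (11U), 13U left
rack 5: place S7 (22U), 2U left
rack 6: place S8 (4U), 20U left
rack 6: place S9 (11U), 9U left
Final racks: [11,9] [7,16] [18] [11] [22] [4,11].

6 racks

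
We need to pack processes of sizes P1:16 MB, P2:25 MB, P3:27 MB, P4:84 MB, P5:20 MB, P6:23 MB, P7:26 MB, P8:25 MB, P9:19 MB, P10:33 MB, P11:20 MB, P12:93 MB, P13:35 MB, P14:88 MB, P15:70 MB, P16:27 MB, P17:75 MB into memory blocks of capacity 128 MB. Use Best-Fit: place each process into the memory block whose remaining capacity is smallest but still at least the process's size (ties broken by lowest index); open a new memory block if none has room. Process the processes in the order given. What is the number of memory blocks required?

7

P1 (16 MB) → memory block 1 (remaining 112 MB)
P2 (25 MB) → memory block 1 (remaining 87 MB)
P3 (27 MB) → memory block 1 (remaining 60 MB)
P4 (84 MB) → memory block 2 (remaining 44 MB)
P5 (20 MB) → memory block 2 (remaining 24 MB)
P6 (23 MB) → memory block 2 (remaining 1 MB)
P7 (26 MB) → memory block 1 (remaining 34 MB)
P8 (25 MB) → memory block 1 (remaining 9 MB)
P9 (19 MB) → memory block 3 (remaining 109 MB)
P10 (33 MB) → memory block 3 (remaining 76 MB)
P11 (20 MB) → memory block 3 (remaining 56 MB)
P12 (93 MB) → memory block 4 (remaining 35 MB)
P13 (35 MB) → memory block 4 (remaining 0 MB)
P14 (88 MB) → memory block 5 (remaining 40 MB)
P15 (70 MB) → memory block 6 (remaining 58 MB)
P16 (27 MB) → memory block 5 (remaining 13 MB)
P17 (75 MB) → memory block 7 (remaining 53 MB)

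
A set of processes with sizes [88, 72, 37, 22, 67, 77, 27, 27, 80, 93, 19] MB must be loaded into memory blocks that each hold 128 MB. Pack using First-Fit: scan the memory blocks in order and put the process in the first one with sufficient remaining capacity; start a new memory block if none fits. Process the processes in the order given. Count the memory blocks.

memory block 1: place 88 MB, 40 MB left
memory block 2: place 72 MB, 56 MB left
memory block 1: place 37 MB, 3 MB left
memory block 2: place 22 MB, 34 MB left
memory block 3: place 67 MB, 61 MB left
memory block 4: place 77 MB, 51 MB left
memory block 2: place 27 MB, 7 MB left
memory block 3: place 27 MB, 34 MB left
memory block 5: place 80 MB, 48 MB left
memory block 6: place 93 MB, 35 MB left
memory block 3: place 19 MB, 15 MB left
Final memory blocks: [88,37] [72,22,27] [67,27,19] [77] [80] [93].

6 memory blocks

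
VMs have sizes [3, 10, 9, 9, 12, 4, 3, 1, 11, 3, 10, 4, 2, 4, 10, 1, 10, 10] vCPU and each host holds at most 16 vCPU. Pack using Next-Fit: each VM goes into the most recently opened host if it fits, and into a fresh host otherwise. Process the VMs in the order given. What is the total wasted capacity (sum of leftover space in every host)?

44

Put 3 vCPU in host 1; 13 vCPU remain.
Put 10 vCPU in host 1; 3 vCPU remain.
Put 9 vCPU in host 2; 7 vCPU remain.
Put 9 vCPU in host 3; 7 vCPU remain.
Put 12 vCPU in host 4; 4 vCPU remain.
Put 4 vCPU in host 4; 0 vCPU remain.
Put 3 vCPU in host 5; 13 vCPU remain.
Put 1 vCPU in host 5; 12 vCPU remain.
Put 11 vCPU in host 5; 1 vCPU remain.
Put 3 vCPU in host 6; 13 vCPU remain.
Put 10 vCPU in host 6; 3 vCPU remain.
Put 4 vCPU in host 7; 12 vCPU remain.
Put 2 vCPU in host 7; 10 vCPU remain.
Put 4 vCPU in host 7; 6 vCPU remain.
Put 10 vCPU in host 8; 6 vCPU remain.
Put 1 vCPU in host 8; 5 vCPU remain.
Put 10 vCPU in host 9; 6 vCPU remain.
Put 10 vCPU in host 10; 6 vCPU remain.
10 hosts × 16 vCPU = 160 vCPU; used 116 vCPU; unused 44 vCPU.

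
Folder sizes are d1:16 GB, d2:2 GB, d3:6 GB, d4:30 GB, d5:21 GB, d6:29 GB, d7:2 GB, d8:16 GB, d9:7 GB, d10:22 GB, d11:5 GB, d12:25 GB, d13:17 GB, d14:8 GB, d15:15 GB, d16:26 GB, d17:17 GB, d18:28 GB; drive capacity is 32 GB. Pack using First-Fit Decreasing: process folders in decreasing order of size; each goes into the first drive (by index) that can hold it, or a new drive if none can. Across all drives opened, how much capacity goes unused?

28

Sorted descending: 30, 29, 28, 26, 25, 22, 21, 17, 17, 16, 16, 15, 8, 7, 6, 5, 2, 2.
drive 1: place 30 GB, 2 GB left
drive 2: place 29 GB, 3 GB left
drive 3: place 28 GB, 4 GB left
drive 4: place 26 GB, 6 GB left
drive 5: place 25 GB, 7 GB left
drive 6: place 22 GB, 10 GB left
drive 7: place 21 GB, 11 GB left
drive 8: place 17 GB, 15 GB left
drive 9: place 17 GB, 15 GB left
drive 10: place 16 GB, 16 GB left
drive 10: place 16 GB, 0 GB left
drive 8: place 15 GB, 0 GB left
drive 6: place 8 GB, 2 GB left
drive 5: place 7 GB, 0 GB left
drive 4: place 6 GB, 0 GB left
drive 7: place 5 GB, 6 GB left
drive 1: place 2 GB, 0 GB left
drive 2: place 2 GB, 1 GB left
10 drives × 32 GB = 320 GB; used 292 GB; unused 28 GB.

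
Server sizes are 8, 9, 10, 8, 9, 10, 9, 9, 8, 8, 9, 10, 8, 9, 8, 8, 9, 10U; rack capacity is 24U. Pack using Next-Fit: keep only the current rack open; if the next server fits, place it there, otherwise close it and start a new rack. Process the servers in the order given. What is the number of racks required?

9

8U → rack 1 (remaining 16U)
9U → rack 1 (remaining 7U)
10U → rack 2 (remaining 14U)
8U → rack 2 (remaining 6U)
9U → rack 3 (remaining 15U)
10U → rack 3 (remaining 5U)
9U → rack 4 (remaining 15U)
9U → rack 4 (remaining 6U)
8U → rack 5 (remaining 16U)
8U → rack 5 (remaining 8U)
9U → rack 6 (remaining 15U)
10U → rack 6 (remaining 5U)
8U → rack 7 (remaining 16U)
9U → rack 7 (remaining 7U)
8U → rack 8 (remaining 16U)
8U → rack 8 (remaining 8U)
9U → rack 9 (remaining 15U)
10U → rack 9 (remaining 5U)
Final racks: [8,9] [10,8] [9,10] [9,9] [8,8] [9,10] [8,9] [8,8] [9,10].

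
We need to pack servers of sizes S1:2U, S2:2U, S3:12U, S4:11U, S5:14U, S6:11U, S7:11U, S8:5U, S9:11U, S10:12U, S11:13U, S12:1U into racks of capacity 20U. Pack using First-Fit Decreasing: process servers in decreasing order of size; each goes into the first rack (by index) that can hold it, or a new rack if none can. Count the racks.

8 racks

Sorted descending: 14, 13, 12, 12, 11, 11, 11, 11, 5, 2, 2, 1.
Put 14U in rack 1; 6U remain.
Put 13U in rack 2; 7U remain.
Put 12U in rack 3; 8U remain.
Put 12U in rack 4; 8U remain.
Put 11U in rack 5; 9U remain.
Put 11U in rack 6; 9U remain.
Put 11U in rack 7; 9U remain.
Put 11U in rack 8; 9U remain.
Put 5U in rack 1; 1U remain.
Put 2U in rack 2; 5U remain.
Put 2U in rack 2; 3U remain.
Put 1U in rack 1; 0U remain.
Final racks: [14,5,1] [13,2,2] [12] [12] [11] [11] [11] [11].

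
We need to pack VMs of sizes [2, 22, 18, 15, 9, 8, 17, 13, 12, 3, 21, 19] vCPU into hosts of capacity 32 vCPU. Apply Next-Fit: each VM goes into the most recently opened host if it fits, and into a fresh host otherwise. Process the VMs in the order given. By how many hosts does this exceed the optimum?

Next-Fit: [2,22] [18] [15,9,8] [17,13] [12,3] [21] [19] → 7 hosts.
Total size 159 vCPU; any packing needs at least ⌈159/32⌉ = 5 hosts.
An optimal packing achieves that bound: [22,9] [21,8,3] [19,13] [18,12,2] [17,15] → 5 hosts.
Excess: 7 − 5 = 2.

2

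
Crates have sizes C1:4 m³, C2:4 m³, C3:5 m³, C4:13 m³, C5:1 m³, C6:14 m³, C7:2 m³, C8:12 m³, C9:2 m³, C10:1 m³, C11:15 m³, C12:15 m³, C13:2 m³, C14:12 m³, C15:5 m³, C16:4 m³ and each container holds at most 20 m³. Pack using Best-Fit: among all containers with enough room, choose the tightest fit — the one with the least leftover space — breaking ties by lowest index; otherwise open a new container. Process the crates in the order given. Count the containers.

7

C1 (4 m³) → container 1 (remaining 16 m³)
C2 (4 m³) → container 1 (remaining 12 m³)
C3 (5 m³) → container 1 (remaining 7 m³)
C4 (13 m³) → container 2 (remaining 7 m³)
C5 (1 m³) → container 1 (remaining 6 m³)
C6 (14 m³) → container 3 (remaining 6 m³)
C7 (2 m³) → container 1 (remaining 4 m³)
C8 (12 m³) → container 4 (remaining 8 m³)
C9 (2 m³) → container 1 (remaining 2 m³)
C10 (1 m³) → container 1 (remaining 1 m³)
C11 (15 m³) → container 5 (remaining 5 m³)
C12 (15 m³) → container 6 (remaining 5 m³)
C13 (2 m³) → container 5 (remaining 3 m³)
C14 (12 m³) → container 7 (remaining 8 m³)
C15 (5 m³) → container 6 (remaining 0 m³)
C16 (4 m³) → container 3 (remaining 2 m³)
Final containers: [4,4,5,1,2,2,1] [13] [14,4] [12] [15,2] [15,5] [12].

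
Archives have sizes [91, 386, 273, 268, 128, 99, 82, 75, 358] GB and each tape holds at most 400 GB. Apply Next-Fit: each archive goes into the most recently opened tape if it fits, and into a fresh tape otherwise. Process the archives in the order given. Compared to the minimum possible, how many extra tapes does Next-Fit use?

1

Next-Fit: [91] [386] [273] [268,128] [99,82,75] [358] → 6 tapes.
Total size 1760 GB; any packing needs at least ⌈1760/400⌉ = 5 tapes.
An optimal packing achieves that bound: [386] [358] [273,99] [268,128] [91,82,75] → 5 tapes.
Excess: 6 − 5 = 1.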